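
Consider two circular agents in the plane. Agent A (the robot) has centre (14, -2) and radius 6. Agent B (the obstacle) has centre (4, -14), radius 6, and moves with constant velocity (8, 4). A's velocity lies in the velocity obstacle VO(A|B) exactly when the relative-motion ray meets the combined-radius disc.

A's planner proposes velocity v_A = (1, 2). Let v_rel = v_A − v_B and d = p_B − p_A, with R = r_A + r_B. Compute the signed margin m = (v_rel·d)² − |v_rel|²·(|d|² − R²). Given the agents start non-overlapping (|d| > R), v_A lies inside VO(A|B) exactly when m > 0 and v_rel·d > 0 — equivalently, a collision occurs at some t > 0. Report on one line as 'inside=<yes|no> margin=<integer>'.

d = (-10, -12),  |d|² = 244;  R = 6+6 = 12,  c = 244−12² = 100
v_rel = (-7, -2),  |v_rel|² = 53;  v_rel·d = (-7)·(-10) + (-2)·(-12) = 94
53·t² − 188·t + 100 = 0  ⇒  m = 94² − 53·100 = 3536
m = 3536 > 0,  v_rel·d = 94 > 0  ⇒  inside

inside=yes margin=3536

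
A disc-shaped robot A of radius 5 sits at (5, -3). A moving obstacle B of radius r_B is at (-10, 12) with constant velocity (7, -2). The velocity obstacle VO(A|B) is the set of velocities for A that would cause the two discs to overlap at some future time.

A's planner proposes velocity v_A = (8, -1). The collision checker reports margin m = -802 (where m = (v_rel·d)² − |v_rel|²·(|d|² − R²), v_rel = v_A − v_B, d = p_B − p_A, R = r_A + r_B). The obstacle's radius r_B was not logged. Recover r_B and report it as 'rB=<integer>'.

m = -802
d = (-15, 15);  v_rel = (1, 1),  |v_rel|² = 2
v_rel×d = (1)·(15) − (1)·(-15) = 30
since m = R²·2 − 30²:  R² = (900 + -802) / 2 = 49
R = √49 = 7  ⇒  r_B = 7 − 5 = 2

rB=2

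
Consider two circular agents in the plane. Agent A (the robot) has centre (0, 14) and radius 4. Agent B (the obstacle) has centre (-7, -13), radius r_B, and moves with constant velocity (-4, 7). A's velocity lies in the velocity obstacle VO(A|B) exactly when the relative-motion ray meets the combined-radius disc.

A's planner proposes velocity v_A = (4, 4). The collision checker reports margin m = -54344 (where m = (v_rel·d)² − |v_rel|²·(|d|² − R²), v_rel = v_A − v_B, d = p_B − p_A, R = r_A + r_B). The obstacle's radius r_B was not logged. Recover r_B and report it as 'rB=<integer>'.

m = -54344
d = (-7, -27);  v_rel = (8, -3),  |v_rel|² = 73
v_rel×d = (8)·(-27) − (-3)·(-7) = -237
since m = R²·73 − (-237)²:  R² = (56169 + -54344) / 73 = 25
R = √25 = 5  ⇒  r_B = 5 − 4 = 1

rB=1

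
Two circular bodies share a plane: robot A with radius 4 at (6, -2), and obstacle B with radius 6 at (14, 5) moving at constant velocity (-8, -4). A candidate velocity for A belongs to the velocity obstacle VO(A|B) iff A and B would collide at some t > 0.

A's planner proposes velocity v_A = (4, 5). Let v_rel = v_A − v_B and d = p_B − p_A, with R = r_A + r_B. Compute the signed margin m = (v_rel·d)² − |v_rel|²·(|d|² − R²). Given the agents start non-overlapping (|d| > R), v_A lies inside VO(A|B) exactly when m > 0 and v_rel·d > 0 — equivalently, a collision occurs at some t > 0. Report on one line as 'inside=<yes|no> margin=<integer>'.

d = (8, 7),  |d|² = 113;  R = 4+6 = 10,  c = 113−10² = 13
v_rel = (12, 9),  |v_rel|² = 225;  v_rel·d = (12)·(8) + (9)·(7) = 159
225·t² − 318·t + 13 = 0  ⇒  m = 159² − 225·13 = 22356
m = 22356 > 0,  v_rel·d = 159 > 0  ⇒  inside

inside=yes margin=22356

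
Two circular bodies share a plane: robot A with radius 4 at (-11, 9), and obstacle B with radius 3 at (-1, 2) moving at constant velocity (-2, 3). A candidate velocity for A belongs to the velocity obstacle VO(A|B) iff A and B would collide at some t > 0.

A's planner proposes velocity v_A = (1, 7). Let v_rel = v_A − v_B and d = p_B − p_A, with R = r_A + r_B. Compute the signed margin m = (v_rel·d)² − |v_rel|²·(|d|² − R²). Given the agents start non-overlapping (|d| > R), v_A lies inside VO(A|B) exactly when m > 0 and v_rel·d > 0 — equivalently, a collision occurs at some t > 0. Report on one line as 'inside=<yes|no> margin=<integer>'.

d = (10, -7),  |d|² = 149;  R = 4+3 = 7,  c = 149−7² = 100
v_rel = (3, 4),  |v_rel|² = 25;  v_rel·d = (3)·(10) + (4)·(-7) = 2
25·t² − 4·t + 100 = 0  ⇒  m = 2² − 25·100 = -2496
m = -2496 < 0,  v_rel·d = 2 > 0  ⇒  outside

inside=no margin=-2496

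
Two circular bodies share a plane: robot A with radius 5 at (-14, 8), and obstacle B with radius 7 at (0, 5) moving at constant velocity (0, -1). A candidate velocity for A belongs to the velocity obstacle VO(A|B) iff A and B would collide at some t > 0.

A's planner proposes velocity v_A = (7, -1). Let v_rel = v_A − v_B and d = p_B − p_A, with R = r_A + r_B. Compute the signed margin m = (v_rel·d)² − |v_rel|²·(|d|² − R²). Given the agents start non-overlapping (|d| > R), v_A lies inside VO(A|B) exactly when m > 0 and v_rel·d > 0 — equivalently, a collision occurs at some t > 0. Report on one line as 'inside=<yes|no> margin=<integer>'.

d = (14, -3),  |d|² = 205;  R = 5+7 = 12,  c = 205−12² = 61
v_rel = (7, 0),  |v_rel|² = 49;  v_rel·d = (7)·(14) + (0)·(-3) = 98
49·t² − 196·t + 61 = 0  ⇒  m = 98² − 49·61 = 6615
m = 6615 > 0,  v_rel·d = 98 > 0  ⇒  inside

inside=yes margin=6615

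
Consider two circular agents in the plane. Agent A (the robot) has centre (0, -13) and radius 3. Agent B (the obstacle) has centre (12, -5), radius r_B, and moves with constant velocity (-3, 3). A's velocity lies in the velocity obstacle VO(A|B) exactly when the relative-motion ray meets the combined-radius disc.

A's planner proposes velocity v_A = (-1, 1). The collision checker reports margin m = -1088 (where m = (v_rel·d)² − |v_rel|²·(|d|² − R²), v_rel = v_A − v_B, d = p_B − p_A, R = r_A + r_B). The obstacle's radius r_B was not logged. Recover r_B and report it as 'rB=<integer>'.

m = -1088
d = (12, 8);  v_rel = (2, -2),  |v_rel|² = 8
v_rel×d = (2)·(8) − (-2)·(12) = 40
since m = R²·8 − 40²:  R² = (1600 + -1088) / 8 = 64
R = √64 = 8  ⇒  r_B = 8 − 3 = 5

rB=5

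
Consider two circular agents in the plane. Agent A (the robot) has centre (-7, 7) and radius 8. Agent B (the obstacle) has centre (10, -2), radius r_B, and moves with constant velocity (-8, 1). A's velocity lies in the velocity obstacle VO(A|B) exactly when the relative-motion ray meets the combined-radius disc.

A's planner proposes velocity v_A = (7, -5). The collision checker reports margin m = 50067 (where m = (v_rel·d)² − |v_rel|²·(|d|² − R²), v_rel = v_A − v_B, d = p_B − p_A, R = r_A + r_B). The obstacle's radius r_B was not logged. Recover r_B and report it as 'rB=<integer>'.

m = 50067
d = (17, -9);  v_rel = (15, -6),  |v_rel|² = 261
v_rel×d = (15)·(-9) − (-6)·(17) = -33
since m = R²·261 − (-33)²:  R² = (1089 + 50067) / 261 = 196
R = √196 = 14  ⇒  r_B = 14 − 8 = 6

rB=6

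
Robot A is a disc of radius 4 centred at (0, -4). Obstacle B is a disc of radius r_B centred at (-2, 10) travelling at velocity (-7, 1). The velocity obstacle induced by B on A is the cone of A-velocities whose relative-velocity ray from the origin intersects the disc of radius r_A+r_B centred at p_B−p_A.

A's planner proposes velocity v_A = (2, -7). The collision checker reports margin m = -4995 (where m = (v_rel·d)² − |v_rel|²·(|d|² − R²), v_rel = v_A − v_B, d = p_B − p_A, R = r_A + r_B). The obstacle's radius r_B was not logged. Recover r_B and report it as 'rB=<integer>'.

m = -4995
d = (-2, 14);  v_rel = (9, -8),  |v_rel|² = 145
v_rel×d = (9)·(14) − (-8)·(-2) = 110
since m = R²·145 − 110²:  R² = (12100 + -4995) / 145 = 49
R = √49 = 7  ⇒  r_B = 7 − 4 = 3

rB=3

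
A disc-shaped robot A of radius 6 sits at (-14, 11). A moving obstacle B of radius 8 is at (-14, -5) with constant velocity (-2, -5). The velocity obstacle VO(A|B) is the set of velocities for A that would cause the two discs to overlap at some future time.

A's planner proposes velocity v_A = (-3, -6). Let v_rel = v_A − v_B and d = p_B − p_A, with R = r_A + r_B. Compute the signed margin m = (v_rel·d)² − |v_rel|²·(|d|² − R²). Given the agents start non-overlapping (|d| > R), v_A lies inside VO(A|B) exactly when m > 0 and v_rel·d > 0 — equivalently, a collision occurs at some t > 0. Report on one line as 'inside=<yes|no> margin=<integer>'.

d = (0, -16),  |d|² = 256;  R = 6+8 = 14,  c = 256−14² = 60
v_rel = (-1, -1),  |v_rel|² = 2;  v_rel·d = (-1)·(0) + (-1)·(-16) = 16
2·t² − 32·t + 60 = 0  ⇒  m = 16² − 2·60 = 136
m = 136 > 0,  v_rel·d = 16 > 0  ⇒  inside

inside=yes margin=136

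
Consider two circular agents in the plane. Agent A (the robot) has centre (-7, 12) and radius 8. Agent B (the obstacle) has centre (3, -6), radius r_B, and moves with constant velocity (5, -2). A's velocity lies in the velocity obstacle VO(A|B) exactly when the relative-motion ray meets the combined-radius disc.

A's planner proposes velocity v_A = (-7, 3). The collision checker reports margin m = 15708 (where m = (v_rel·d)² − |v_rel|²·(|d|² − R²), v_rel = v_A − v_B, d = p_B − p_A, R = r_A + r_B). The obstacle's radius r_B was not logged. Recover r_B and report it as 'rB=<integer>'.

m = 15708
d = (10, -18);  v_rel = (-12, 5),  |v_rel|² = 169
v_rel×d = (-12)·(-18) − (5)·(10) = 166
since m = R²·169 − 166²:  R² = (27556 + 15708) / 169 = 256
R = √256 = 16  ⇒  r_B = 16 − 8 = 8

rB=8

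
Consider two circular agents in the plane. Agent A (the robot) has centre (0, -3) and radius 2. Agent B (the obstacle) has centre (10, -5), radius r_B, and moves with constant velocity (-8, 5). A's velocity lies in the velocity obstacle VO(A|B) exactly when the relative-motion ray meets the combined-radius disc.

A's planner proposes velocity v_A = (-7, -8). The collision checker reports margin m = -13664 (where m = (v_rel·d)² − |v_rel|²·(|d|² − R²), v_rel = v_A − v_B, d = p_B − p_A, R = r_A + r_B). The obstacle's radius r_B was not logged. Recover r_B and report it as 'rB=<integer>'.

m = -13664
d = (10, -2);  v_rel = (1, -13),  |v_rel|² = 170
v_rel×d = (1)·(-2) − (-13)·(10) = 128
since m = R²·170 − 128²:  R² = (16384 + -13664) / 170 = 16
R = √16 = 4  ⇒  r_B = 4 − 2 = 2

rB=2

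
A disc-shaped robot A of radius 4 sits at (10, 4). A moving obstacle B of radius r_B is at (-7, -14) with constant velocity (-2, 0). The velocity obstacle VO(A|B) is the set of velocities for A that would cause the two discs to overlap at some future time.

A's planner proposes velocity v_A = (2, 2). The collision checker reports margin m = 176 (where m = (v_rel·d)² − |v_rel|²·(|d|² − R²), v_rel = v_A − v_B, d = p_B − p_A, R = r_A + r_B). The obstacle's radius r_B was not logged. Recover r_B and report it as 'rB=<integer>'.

m = 176
d = (-17, -18);  v_rel = (4, 2),  |v_rel|² = 20
v_rel×d = (4)·(-18) − (2)·(-17) = -38
since m = R²·20 − (-38)²:  R² = (1444 + 176) / 20 = 81
R = √81 = 9  ⇒  r_B = 9 − 4 = 5

rB=5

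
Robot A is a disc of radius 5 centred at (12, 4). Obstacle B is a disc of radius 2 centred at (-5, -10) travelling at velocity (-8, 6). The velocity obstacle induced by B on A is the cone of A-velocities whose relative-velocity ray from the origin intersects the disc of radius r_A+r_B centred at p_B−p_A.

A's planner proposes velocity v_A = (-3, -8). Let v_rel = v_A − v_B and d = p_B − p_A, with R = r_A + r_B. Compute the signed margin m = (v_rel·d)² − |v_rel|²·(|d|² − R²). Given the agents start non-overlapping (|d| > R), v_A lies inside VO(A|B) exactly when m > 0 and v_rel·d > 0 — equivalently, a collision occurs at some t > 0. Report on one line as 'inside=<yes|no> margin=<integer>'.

d = (-17, -14),  |d|² = 485;  R = 5+2 = 7,  c = 485−7² = 436
v_rel = (5, -14),  |v_rel|² = 221;  v_rel·d = (5)·(-17) + (-14)·(-14) = 111
221·t² − 222·t + 436 = 0  ⇒  m = 111² − 221·436 = -84035
m = -84035 < 0,  v_rel·d = 111 > 0  ⇒  outside

inside=no margin=-84035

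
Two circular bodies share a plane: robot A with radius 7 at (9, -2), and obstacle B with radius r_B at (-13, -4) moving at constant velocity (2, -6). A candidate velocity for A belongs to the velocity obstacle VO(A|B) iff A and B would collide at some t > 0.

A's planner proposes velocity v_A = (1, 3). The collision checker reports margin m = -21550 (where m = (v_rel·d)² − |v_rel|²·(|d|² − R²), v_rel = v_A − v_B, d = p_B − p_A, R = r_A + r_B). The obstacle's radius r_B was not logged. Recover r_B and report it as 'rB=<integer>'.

m = -21550
d = (-22, -2);  v_rel = (-1, 9),  |v_rel|² = 82
v_rel×d = (-1)·(-2) − (9)·(-22) = 200
since m = R²·82 − 200²:  R² = (40000 + -21550) / 82 = 225
R = √225 = 15  ⇒  r_B = 15 − 7 = 8

rB=8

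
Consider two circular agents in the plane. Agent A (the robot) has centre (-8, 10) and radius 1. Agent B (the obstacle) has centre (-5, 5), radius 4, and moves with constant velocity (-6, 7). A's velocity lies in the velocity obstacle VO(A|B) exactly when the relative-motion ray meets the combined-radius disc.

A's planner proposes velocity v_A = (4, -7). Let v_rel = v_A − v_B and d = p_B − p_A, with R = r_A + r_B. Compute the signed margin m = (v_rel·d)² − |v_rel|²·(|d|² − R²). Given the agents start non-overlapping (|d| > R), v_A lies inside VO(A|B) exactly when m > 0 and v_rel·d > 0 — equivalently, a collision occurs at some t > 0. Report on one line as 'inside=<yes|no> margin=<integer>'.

d = (3, -5),  |d|² = 34;  R = 1+4 = 5,  c = 34−5² = 9
v_rel = (10, -14),  |v_rel|² = 296;  v_rel·d = (10)·(3) + (-14)·(-5) = 100
296·t² − 200·t + 9 = 0  ⇒  m = 100² − 296·9 = 7336
m = 7336 > 0,  v_rel·d = 100 > 0  ⇒  inside

inside=yes margin=7336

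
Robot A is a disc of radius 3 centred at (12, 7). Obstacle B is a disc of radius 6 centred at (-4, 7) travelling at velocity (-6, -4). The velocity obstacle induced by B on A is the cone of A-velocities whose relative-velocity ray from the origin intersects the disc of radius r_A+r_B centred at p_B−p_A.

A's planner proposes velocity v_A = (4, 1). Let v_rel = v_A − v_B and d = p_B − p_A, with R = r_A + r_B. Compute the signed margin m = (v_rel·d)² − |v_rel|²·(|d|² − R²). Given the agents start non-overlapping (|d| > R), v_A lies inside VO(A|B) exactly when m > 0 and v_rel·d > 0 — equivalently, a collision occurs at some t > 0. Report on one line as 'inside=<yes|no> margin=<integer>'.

d = (-16, 0),  |d|² = 256;  R = 3+6 = 9,  c = 256−9² = 175
v_rel = (10, 5),  |v_rel|² = 125;  v_rel·d = (10)·(-16) + (5)·(0) = -160
125·t² + 320·t + 175 = 0  ⇒  m = (-160)² − 125·175 = 3725
m = 3725 > 0,  v_rel·d = -160 < 0  ⇒  outside

inside=no margin=3725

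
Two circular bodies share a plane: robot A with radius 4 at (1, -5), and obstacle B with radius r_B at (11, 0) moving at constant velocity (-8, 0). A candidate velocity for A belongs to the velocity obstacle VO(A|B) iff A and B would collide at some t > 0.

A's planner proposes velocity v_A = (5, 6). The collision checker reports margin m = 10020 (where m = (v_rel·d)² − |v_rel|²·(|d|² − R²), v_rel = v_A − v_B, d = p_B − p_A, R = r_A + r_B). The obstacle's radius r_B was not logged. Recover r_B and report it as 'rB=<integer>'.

m = 10020
d = (10, 5);  v_rel = (13, 6),  |v_rel|² = 205
v_rel×d = (13)·(5) − (6)·(10) = 5
since m = R²·205 − 5²:  R² = (25 + 10020) / 205 = 49
R = √49 = 7  ⇒  r_B = 7 − 4 = 3

rB=3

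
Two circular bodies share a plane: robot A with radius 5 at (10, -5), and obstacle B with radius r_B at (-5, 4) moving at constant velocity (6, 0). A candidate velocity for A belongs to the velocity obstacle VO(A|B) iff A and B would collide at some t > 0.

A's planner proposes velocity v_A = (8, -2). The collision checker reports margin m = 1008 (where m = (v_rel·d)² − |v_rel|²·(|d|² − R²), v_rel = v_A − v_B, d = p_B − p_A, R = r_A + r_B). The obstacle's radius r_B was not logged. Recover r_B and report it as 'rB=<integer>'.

m = 1008
d = (-15, 9);  v_rel = (2, -2),  |v_rel|² = 8
v_rel×d = (2)·(9) − (-2)·(-15) = -12
since m = R²·8 − (-12)²:  R² = (144 + 1008) / 8 = 144
R = √144 = 12  ⇒  r_B = 12 − 5 = 7

rB=7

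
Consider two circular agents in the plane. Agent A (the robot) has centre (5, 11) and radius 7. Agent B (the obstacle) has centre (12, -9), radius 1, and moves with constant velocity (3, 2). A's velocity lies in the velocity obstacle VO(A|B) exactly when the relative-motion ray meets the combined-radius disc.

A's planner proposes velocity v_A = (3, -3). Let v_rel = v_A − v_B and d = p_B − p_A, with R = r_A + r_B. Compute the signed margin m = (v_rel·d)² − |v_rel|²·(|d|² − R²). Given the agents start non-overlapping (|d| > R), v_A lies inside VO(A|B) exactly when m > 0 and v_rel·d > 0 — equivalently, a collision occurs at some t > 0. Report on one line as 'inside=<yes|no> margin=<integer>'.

d = (7, -20),  |d|² = 449;  R = 7+1 = 8,  c = 449−8² = 385
v_rel = (0, -5),  |v_rel|² = 25;  v_rel·d = (0)·(7) + (-5)·(-20) = 100
25·t² − 200·t + 385 = 0  ⇒  m = 100² − 25·385 = 375
m = 375 > 0,  v_rel·d = 100 > 0  ⇒  inside

inside=yes margin=375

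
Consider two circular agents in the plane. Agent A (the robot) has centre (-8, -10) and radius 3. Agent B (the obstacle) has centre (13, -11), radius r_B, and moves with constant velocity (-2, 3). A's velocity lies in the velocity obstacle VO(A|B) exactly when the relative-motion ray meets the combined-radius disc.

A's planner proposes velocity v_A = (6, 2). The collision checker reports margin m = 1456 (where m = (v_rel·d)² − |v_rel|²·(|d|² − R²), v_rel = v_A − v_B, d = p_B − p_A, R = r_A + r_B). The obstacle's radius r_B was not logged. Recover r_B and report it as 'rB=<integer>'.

m = 1456
d = (21, -1);  v_rel = (8, -1),  |v_rel|² = 65
v_rel×d = (8)·(-1) − (-1)·(21) = 13
since m = R²·65 − 13²:  R² = (169 + 1456) / 65 = 25
R = √25 = 5  ⇒  r_B = 5 − 3 = 2

rB=2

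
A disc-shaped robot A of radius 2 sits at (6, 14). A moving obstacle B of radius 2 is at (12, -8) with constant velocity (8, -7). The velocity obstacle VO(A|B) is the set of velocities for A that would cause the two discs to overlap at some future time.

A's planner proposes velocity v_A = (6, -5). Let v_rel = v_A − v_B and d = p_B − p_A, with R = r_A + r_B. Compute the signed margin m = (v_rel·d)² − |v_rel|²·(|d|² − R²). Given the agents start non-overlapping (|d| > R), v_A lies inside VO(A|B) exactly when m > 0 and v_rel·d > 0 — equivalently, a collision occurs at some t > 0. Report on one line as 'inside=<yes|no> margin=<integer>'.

d = (6, -22),  |d|² = 520;  R = 2+2 = 4,  c = 520−4² = 504
v_rel = (-2, 2),  |v_rel|² = 8;  v_rel·d = (-2)·(6) + (2)·(-22) = -56
8·t² + 112·t + 504 = 0  ⇒  m = (-56)² − 8·504 = -896
m = -896 < 0,  v_rel·d = -56 < 0  ⇒  outside

inside=no margin=-896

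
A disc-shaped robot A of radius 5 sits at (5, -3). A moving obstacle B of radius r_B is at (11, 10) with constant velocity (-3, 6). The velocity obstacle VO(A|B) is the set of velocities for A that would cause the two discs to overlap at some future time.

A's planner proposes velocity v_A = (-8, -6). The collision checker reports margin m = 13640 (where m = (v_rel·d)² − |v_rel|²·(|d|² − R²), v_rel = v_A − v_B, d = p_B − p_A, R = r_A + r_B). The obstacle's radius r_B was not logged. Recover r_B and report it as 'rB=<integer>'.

m = 13640
d = (6, 13);  v_rel = (-5, -12),  |v_rel|² = 169
v_rel×d = (-5)·(13) − (-12)·(6) = 7
since m = R²·169 − 7²:  R² = (49 + 13640) / 169 = 81
R = √81 = 9  ⇒  r_B = 9 − 5 = 4

rB=4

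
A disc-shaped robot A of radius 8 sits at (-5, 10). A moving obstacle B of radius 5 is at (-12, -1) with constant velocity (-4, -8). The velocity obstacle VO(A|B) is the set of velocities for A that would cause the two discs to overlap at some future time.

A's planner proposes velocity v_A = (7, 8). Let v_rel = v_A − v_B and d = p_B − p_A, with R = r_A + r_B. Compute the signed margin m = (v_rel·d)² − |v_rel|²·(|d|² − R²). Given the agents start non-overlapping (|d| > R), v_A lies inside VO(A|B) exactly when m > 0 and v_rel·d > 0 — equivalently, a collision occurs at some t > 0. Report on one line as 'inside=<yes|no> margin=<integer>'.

d = (-7, -11),  |d|² = 170;  R = 8+5 = 13,  c = 170−13² = 1
v_rel = (11, 16),  |v_rel|² = 377;  v_rel·d = (11)·(-7) + (16)·(-11) = -253
377·t² + 506·t + 1 = 0  ⇒  m = (-253)² − 377·1 = 63632
m = 63632 > 0,  v_rel·d = -253 < 0  ⇒  outside

inside=no margin=63632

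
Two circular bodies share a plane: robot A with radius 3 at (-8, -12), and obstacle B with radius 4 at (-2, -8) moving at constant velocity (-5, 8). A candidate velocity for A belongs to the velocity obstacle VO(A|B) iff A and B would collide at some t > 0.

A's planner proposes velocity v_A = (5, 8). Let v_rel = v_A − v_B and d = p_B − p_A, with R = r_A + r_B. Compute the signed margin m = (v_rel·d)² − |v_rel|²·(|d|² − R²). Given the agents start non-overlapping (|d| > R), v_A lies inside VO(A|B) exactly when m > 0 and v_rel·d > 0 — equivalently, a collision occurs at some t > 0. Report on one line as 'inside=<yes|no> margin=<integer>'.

d = (6, 4),  |d|² = 52;  R = 3+4 = 7,  c = 52−7² = 3
v_rel = (10, 0),  |v_rel|² = 100;  v_rel·d = (10)·(6) + (0)·(4) = 60
100·t² − 120·t + 3 = 0  ⇒  m = 60² − 100·3 = 3300
m = 3300 > 0,  v_rel·d = 60 > 0  ⇒  inside

inside=yes margin=3300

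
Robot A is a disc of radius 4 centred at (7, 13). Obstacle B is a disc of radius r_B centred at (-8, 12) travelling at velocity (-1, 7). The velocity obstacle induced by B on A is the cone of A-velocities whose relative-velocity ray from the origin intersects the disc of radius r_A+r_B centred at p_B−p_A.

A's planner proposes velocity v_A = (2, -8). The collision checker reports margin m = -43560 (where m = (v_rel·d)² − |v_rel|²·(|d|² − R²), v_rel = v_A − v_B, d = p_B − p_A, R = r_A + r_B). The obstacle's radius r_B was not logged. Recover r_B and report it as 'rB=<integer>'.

m = -43560
d = (-15, -1);  v_rel = (3, -15),  |v_rel|² = 234
v_rel×d = (3)·(-1) − (-15)·(-15) = -228
since m = R²·234 − (-228)²:  R² = (51984 + -43560) / 234 = 36
R = √36 = 6  ⇒  r_B = 6 − 4 = 2

rB=2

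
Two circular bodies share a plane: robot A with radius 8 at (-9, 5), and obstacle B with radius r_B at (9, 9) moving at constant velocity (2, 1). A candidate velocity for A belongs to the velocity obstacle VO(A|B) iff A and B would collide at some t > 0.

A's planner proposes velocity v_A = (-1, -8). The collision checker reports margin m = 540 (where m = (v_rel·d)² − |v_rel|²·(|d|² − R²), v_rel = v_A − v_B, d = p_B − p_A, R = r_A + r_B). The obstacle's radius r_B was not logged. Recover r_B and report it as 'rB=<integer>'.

m = 540
d = (18, 4);  v_rel = (-3, -9),  |v_rel|² = 90
v_rel×d = (-3)·(4) − (-9)·(18) = 150
since m = R²·90 − 150²:  R² = (22500 + 540) / 90 = 256
R = √256 = 16  ⇒  r_B = 16 − 8 = 8

rB=8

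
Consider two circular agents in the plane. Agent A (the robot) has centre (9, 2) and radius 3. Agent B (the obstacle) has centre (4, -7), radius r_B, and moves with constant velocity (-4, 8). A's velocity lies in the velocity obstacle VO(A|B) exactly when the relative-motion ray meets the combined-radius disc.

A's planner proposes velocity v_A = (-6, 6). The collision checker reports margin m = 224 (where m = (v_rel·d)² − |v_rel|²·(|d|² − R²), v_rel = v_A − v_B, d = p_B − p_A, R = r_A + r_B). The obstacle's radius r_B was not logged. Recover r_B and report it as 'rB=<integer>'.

m = 224
d = (-5, -9);  v_rel = (-2, -2),  |v_rel|² = 8
v_rel×d = (-2)·(-9) − (-2)·(-5) = 8
since m = R²·8 − 8²:  R² = (64 + 224) / 8 = 36
R = √36 = 6  ⇒  r_B = 6 − 3 = 3

rB=3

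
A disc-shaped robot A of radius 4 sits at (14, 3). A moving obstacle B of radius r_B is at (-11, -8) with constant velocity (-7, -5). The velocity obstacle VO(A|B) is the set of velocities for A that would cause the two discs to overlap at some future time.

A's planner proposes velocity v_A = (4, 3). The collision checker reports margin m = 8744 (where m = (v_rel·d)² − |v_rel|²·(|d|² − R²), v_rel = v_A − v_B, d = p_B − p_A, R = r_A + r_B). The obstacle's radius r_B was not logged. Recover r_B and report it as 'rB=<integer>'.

m = 8744
d = (-25, -11);  v_rel = (11, 8),  |v_rel|² = 185
v_rel×d = (11)·(-11) − (8)·(-25) = 79
since m = R²·185 − 79²:  R² = (6241 + 8744) / 185 = 81
R = √81 = 9  ⇒  r_B = 9 − 4 = 5

rB=5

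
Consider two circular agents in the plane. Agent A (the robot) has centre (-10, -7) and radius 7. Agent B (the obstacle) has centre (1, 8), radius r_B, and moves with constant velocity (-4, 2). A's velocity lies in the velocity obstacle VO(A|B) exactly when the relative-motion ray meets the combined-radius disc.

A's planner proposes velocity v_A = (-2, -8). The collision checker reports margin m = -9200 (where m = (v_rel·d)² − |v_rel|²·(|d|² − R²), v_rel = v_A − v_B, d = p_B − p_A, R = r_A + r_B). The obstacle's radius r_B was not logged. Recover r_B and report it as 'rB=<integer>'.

m = -9200
d = (11, 15);  v_rel = (2, -10),  |v_rel|² = 104
v_rel×d = (2)·(15) − (-10)·(11) = 140
since m = R²·104 − 140²:  R² = (19600 + -9200) / 104 = 100
R = √100 = 10  ⇒  r_B = 10 − 7 = 3

rB=3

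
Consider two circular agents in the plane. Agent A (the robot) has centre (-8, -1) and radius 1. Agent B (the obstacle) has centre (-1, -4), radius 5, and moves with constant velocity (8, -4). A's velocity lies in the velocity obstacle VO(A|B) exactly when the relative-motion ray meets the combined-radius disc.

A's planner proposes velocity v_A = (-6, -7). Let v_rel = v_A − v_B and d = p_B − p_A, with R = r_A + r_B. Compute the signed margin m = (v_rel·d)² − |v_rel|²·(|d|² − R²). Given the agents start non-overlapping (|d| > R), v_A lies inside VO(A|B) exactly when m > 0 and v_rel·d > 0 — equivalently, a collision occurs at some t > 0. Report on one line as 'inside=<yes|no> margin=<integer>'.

d = (7, -3),  |d|² = 58;  R = 1+5 = 6,  c = 58−6² = 22
v_rel = (-14, -3),  |v_rel|² = 205;  v_rel·d = (-14)·(7) + (-3)·(-3) = -89
205·t² + 178·t + 22 = 0  ⇒  m = (-89)² − 205·22 = 3411
m = 3411 > 0,  v_rel·d = -89 < 0  ⇒  outside

inside=no margin=3411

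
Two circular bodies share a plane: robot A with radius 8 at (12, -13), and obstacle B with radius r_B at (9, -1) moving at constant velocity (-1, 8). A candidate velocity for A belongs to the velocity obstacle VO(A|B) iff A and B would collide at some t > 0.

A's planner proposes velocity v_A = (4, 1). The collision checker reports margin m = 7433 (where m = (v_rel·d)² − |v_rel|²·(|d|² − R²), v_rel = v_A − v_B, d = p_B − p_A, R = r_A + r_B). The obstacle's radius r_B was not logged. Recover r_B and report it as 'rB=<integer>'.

m = 7433
d = (-3, 12);  v_rel = (5, -7),  |v_rel|² = 74
v_rel×d = (5)·(12) − (-7)·(-3) = 39
since m = R²·74 − 39²:  R² = (1521 + 7433) / 74 = 121
R = √121 = 11  ⇒  r_B = 11 − 8 = 3

rB=3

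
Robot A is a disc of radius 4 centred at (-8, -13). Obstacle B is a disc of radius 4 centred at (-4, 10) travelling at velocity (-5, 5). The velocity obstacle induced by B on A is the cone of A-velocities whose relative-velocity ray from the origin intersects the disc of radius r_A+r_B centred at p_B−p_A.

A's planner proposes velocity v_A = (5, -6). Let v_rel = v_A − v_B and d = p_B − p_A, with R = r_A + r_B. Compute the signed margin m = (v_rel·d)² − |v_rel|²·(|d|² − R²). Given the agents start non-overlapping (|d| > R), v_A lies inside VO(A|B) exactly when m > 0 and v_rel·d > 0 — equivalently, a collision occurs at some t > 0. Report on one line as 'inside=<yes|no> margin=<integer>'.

d = (4, 23),  |d|² = 545;  R = 4+4 = 8,  c = 545−8² = 481
v_rel = (10, -11),  |v_rel|² = 221;  v_rel·d = (10)·(4) + (-11)·(23) = -213
221·t² + 426·t + 481 = 0  ⇒  m = (-213)² − 221·481 = -60932
m = -60932 < 0,  v_rel·d = -213 < 0  ⇒  outside

inside=no margin=-60932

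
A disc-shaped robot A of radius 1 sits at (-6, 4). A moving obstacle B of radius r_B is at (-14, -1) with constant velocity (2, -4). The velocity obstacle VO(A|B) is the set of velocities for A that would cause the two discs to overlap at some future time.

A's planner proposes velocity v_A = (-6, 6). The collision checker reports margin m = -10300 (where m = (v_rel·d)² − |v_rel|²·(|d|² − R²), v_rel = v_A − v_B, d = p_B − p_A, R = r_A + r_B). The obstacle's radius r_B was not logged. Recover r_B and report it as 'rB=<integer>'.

m = -10300
d = (-8, -5);  v_rel = (-8, 10),  |v_rel|² = 164
v_rel×d = (-8)·(-5) − (10)·(-8) = 120
since m = R²·164 − 120²:  R² = (14400 + -10300) / 164 = 25
R = √25 = 5  ⇒  r_B = 5 − 1 = 4

rB=4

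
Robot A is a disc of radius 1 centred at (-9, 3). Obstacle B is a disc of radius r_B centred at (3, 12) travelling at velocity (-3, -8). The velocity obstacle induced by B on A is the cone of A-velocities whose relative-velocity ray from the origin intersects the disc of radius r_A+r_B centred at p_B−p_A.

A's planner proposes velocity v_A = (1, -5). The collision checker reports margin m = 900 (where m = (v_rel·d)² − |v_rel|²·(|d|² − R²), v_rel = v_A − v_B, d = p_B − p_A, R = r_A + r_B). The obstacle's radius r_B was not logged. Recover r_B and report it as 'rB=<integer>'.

m = 900
d = (12, 9);  v_rel = (4, 3),  |v_rel|² = 25
v_rel×d = (4)·(9) − (3)·(12) = 0
since m = R²·25 − 0²:  R² = (0 + 900) / 25 = 36
R = √36 = 6  ⇒  r_B = 6 − 1 = 5

rB=5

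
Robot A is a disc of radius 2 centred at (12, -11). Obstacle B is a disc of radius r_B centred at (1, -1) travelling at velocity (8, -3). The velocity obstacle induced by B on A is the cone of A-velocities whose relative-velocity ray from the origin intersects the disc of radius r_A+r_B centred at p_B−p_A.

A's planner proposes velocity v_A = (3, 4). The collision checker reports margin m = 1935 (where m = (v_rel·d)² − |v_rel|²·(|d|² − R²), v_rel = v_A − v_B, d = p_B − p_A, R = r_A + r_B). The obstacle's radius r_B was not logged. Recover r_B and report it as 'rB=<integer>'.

m = 1935
d = (-11, 10);  v_rel = (-5, 7),  |v_rel|² = 74
v_rel×d = (-5)·(10) − (7)·(-11) = 27
since m = R²·74 − 27²:  R² = (729 + 1935) / 74 = 36
R = √36 = 6  ⇒  r_B = 6 − 2 = 4

rB=4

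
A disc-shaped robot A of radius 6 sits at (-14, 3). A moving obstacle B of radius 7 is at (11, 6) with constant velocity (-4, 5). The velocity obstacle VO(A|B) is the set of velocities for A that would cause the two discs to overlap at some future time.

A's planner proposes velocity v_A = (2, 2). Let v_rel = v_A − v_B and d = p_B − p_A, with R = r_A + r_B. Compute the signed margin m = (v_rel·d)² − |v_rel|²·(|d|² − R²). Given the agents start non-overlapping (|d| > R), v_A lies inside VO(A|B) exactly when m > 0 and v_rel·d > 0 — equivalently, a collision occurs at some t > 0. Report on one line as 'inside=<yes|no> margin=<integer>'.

d = (25, 3),  |d|² = 634;  R = 6+7 = 13,  c = 634−13² = 465
v_rel = (6, -3),  |v_rel|² = 45;  v_rel·d = (6)·(25) + (-3)·(3) = 141
45·t² − 282·t + 465 = 0  ⇒  m = 141² − 45·465 = -1044
m = -1044 < 0,  v_rel·d = 141 > 0  ⇒  outside

inside=no margin=-1044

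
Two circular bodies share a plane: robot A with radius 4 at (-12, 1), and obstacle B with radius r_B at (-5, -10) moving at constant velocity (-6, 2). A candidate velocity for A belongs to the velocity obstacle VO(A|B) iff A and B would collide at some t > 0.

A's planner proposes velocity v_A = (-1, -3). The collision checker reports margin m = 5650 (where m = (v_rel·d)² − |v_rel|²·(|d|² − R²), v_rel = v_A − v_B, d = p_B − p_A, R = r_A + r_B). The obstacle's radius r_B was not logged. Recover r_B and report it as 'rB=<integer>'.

m = 5650
d = (7, -11);  v_rel = (5, -5),  |v_rel|² = 50
v_rel×d = (5)·(-11) − (-5)·(7) = -20
since m = R²·50 − (-20)²:  R² = (400 + 5650) / 50 = 121
R = √121 = 11  ⇒  r_B = 11 − 4 = 7

rB=7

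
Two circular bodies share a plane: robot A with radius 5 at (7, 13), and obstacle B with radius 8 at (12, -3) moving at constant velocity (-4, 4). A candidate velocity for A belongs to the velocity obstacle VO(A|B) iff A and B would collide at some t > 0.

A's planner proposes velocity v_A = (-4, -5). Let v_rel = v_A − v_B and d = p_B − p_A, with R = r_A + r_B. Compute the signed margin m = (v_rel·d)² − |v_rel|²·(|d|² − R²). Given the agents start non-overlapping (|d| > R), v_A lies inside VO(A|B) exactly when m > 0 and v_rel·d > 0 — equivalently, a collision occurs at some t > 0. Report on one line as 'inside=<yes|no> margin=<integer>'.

d = (5, -16),  |d|² = 281;  R = 5+8 = 13,  c = 281−13² = 112
v_rel = (0, -9),  |v_rel|² = 81;  v_rel·d = (0)·(5) + (-9)·(-16) = 144
81·t² − 288·t + 112 = 0  ⇒  m = 144² − 81·112 = 11664
m = 11664 > 0,  v_rel·d = 144 > 0  ⇒  inside

inside=yes margin=11664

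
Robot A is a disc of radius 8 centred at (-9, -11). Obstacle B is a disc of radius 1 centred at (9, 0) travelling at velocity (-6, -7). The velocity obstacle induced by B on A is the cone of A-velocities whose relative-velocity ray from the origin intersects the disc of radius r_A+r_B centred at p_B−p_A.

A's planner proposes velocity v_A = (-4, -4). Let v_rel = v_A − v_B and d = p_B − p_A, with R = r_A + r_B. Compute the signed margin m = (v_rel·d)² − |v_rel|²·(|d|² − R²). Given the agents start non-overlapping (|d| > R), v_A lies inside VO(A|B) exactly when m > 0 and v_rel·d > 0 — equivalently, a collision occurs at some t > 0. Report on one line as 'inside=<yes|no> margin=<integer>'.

d = (18, 11),  |d|² = 445;  R = 8+1 = 9,  c = 445−9² = 364
v_rel = (2, 3),  |v_rel|² = 13;  v_rel·d = (2)·(18) + (3)·(11) = 69
13·t² − 138·t + 364 = 0  ⇒  m = 69² − 13·364 = 29
m = 29 > 0,  v_rel·d = 69 > 0  ⇒  inside

inside=yes margin=29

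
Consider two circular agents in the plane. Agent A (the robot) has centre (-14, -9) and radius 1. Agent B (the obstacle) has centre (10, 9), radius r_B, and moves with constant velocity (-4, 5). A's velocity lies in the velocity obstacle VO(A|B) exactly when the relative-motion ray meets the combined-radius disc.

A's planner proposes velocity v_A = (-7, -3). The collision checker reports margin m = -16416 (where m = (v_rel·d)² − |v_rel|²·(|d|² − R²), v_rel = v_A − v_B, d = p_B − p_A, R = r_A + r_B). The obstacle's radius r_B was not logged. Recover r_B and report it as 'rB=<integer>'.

m = -16416
d = (24, 18);  v_rel = (-3, -8),  |v_rel|² = 73
v_rel×d = (-3)·(18) − (-8)·(24) = 138
since m = R²·73 − 138²:  R² = (19044 + -16416) / 73 = 36
R = √36 = 6  ⇒  r_B = 6 − 1 = 5

rB=5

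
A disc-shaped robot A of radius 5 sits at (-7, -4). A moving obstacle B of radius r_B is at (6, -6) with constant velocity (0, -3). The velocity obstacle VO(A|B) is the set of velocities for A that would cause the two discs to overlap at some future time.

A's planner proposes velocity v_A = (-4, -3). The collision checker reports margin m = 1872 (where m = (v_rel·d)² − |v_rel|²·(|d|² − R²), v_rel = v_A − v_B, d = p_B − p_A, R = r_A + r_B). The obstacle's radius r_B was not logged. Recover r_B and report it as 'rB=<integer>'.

m = 1872
d = (13, -2);  v_rel = (-4, 0),  |v_rel|² = 16
v_rel×d = (-4)·(-2) − (0)·(13) = 8
since m = R²·16 − 8²:  R² = (64 + 1872) / 16 = 121
R = √121 = 11  ⇒  r_B = 11 − 5 = 6

rB=6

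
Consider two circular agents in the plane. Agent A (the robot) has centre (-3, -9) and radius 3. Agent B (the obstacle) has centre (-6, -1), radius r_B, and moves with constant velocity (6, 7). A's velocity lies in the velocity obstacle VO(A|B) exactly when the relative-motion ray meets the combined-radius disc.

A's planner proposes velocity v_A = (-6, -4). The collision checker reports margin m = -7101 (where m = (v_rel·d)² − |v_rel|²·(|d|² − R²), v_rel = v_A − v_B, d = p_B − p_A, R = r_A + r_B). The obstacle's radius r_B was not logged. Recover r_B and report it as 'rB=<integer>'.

m = -7101
d = (-3, 8);  v_rel = (-12, -11),  |v_rel|² = 265
v_rel×d = (-12)·(8) − (-11)·(-3) = -129
since m = R²·265 − (-129)²:  R² = (16641 + -7101) / 265 = 36
R = √36 = 6  ⇒  r_B = 6 − 3 = 3

rB=3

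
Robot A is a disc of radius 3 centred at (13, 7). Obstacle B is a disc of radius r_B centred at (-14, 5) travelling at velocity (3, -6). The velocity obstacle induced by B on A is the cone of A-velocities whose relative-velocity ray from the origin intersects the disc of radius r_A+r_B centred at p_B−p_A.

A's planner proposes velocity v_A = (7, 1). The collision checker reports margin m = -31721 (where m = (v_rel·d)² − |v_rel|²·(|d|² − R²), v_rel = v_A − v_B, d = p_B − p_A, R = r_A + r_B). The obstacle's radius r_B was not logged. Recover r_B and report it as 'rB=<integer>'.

m = -31721
d = (-27, -2);  v_rel = (4, 7),  |v_rel|² = 65
v_rel×d = (4)·(-2) − (7)·(-27) = 181
since m = R²·65 − 181²:  R² = (32761 + -31721) / 65 = 16
R = √16 = 4  ⇒  r_B = 4 − 3 = 1

rB=1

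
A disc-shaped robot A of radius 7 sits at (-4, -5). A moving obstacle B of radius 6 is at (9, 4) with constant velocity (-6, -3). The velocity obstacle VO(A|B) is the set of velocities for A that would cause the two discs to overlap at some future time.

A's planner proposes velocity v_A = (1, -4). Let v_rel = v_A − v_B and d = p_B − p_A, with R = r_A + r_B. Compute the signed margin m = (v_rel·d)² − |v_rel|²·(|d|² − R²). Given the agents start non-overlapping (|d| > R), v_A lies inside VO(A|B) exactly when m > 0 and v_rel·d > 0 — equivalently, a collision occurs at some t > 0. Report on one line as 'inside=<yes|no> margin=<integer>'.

d = (13, 9),  |d|² = 250;  R = 7+6 = 13,  c = 250−13² = 81
v_rel = (7, -1),  |v_rel|² = 50;  v_rel·d = (7)·(13) + (-1)·(9) = 82
50·t² − 164·t + 81 = 0  ⇒  m = 82² − 50·81 = 2674
m = 2674 > 0,  v_rel·d = 82 > 0  ⇒  inside

inside=yes margin=2674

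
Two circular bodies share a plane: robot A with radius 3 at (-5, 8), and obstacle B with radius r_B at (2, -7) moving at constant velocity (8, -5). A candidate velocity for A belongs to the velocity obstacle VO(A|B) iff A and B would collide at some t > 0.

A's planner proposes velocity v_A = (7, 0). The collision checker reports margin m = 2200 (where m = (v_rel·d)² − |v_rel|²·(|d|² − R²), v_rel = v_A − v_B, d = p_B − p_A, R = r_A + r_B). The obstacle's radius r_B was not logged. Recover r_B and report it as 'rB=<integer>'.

m = 2200
d = (7, -15);  v_rel = (-1, 5),  |v_rel|² = 26
v_rel×d = (-1)·(-15) − (5)·(7) = -20
since m = R²·26 − (-20)²:  R² = (400 + 2200) / 26 = 100
R = √100 = 10  ⇒  r_B = 10 − 3 = 7

rB=7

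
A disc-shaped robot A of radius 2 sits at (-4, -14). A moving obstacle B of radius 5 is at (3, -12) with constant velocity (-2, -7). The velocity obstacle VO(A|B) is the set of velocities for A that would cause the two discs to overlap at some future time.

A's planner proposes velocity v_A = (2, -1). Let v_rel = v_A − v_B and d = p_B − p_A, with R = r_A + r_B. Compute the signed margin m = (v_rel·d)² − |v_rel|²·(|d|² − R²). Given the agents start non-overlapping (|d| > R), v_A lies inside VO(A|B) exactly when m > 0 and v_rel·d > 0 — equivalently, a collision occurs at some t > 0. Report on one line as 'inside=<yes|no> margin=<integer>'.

d = (7, 2),  |d|² = 53;  R = 2+5 = 7,  c = 53−7² = 4
v_rel = (4, 6),  |v_rel|² = 52;  v_rel·d = (4)·(7) + (6)·(2) = 40
52·t² − 80·t + 4 = 0  ⇒  m = 40² − 52·4 = 1392
m = 1392 > 0,  v_rel·d = 40 > 0  ⇒  inside

inside=yes margin=1392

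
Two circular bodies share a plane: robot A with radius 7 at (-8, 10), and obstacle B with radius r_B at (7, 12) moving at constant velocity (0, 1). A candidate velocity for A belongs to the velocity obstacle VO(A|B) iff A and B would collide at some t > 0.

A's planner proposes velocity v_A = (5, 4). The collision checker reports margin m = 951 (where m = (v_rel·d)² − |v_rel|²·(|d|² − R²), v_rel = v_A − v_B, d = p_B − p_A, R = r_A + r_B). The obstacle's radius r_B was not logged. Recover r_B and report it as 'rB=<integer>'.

m = 951
d = (15, 2);  v_rel = (5, 3),  |v_rel|² = 34
v_rel×d = (5)·(2) − (3)·(15) = -35
since m = R²·34 − (-35)²:  R² = (1225 + 951) / 34 = 64
R = √64 = 8  ⇒  r_B = 8 − 7 = 1

rB=1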